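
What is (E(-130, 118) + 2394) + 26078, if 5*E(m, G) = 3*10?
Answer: 28478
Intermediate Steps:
E(m, G) = 6 (E(m, G) = (3*10)/5 = (⅕)*30 = 6)
(E(-130, 118) + 2394) + 26078 = (6 + 2394) + 26078 = 2400 + 26078 = 28478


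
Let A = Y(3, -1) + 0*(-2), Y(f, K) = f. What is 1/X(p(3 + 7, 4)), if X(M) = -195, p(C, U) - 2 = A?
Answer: -1/195 ≈ -0.0051282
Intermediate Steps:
A = 3 (A = 3 + 0*(-2) = 3 + 0 = 3)
p(C, U) = 5 (p(C, U) = 2 + 3 = 5)
1/X(p(3 + 7, 4)) = 1/(-195) = -1/195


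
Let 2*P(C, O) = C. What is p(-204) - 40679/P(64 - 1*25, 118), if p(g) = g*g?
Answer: 1541666/39 ≈ 39530.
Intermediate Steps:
P(C, O) = C/2
p(g) = g²
p(-204) - 40679/P(64 - 1*25, 118) = (-204)² - 40679/((64 - 1*25)/2) = 41616 - 40679/((64 - 25)/2) = 41616 - 40679/((½)*39) = 41616 - 40679/39/2 = 41616 - 40679*2/39 = 41616 - 1*81358/39 = 41616 - 81358/39 = 1541666/39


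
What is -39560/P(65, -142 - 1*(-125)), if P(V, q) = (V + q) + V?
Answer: -39560/113 ≈ -350.09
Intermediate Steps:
P(V, q) = q + 2*V
-39560/P(65, -142 - 1*(-125)) = -39560/((-142 - 1*(-125)) + 2*65) = -39560/((-142 + 125) + 130) = -39560/(-17 + 130) = -39560/113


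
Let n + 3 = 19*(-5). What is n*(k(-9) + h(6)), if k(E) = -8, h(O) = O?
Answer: 196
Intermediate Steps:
n = -98 (n = -3 + 19*(-5) = -3 - 95 = -98)
n*(k(-9) + h(6)) = -98*(-8 + 6) = -98*(-2) = 196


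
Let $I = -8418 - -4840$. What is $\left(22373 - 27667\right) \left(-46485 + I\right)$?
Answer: $265033522$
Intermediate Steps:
$I = -3578$ ($I = -8418 + 4840 = -3578$)
$\left(22373 - 27667\right) \left(-46485 + I\right) = \left(22373 - 27667\right) \left(-46485 - 3578\right) = \left(-5294\right) \left(-50063\right) = 265033522$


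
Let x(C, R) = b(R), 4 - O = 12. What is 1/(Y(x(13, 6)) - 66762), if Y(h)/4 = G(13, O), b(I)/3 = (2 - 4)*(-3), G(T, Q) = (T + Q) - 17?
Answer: -1/66810 ≈ -1.4968e-5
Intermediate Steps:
O = -8 (O = 4 - 1*12 = 4 - 12 = -8)
G(T, Q) = -17 + Q + T (G(T, Q) = (Q + T) - 17 = -17 + Q + T)
b(I) = 18 (b(I) = 3*((2 - 4)*(-3)) = 3*(-2*(-3)) = 3*6 = 18)
x(C, R) = 18
Y(h) = -48 (Y(h) = 4*(-17 - 8 + 13) = 4*(-12) = -48)
1/(Y(x(13, 6)) - 66762) = 1/(-48 - 66762) = 1/(-66810) = -1/66810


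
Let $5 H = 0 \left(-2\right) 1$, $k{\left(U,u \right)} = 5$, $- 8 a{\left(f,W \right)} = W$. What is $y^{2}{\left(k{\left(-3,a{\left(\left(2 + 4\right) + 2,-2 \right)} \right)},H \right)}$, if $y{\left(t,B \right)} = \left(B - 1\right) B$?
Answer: $0$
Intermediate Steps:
$a{\left(f,W \right)} = - \frac{W}{8}$
$H = 0$ ($H = \frac{0 \left(-2\right) 1}{5} = \frac{0 \cdot 1}{5} = \frac{1}{5} \cdot 0 = 0$)
$y{\left(t,B \right)} = B \left(-1 + B\right)$ ($y{\left(t,B \right)} = \left(-1 + B\right) B = B \left(-1 + B\right)$)
$y^{2}{\left(k{\left(-3,a{\left(\left(2 + 4\right) + 2,-2 \right)} \right)},H \right)} = \left(0 \left(-1 + 0\right)\right)^{2} = \left(0 \left(-1\right)\right)^{2} = 0^{2} = 0$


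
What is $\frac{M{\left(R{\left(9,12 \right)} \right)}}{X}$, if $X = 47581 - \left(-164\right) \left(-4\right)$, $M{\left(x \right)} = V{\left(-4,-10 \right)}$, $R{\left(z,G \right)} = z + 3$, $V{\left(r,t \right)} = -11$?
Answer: $- \frac{11}{46925} \approx -0.00023442$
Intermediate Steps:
$R{\left(z,G \right)} = 3 + z$
$M{\left(x \right)} = -11$
$X = 46925$ ($X = 47581 - 656 = 46925$)
$\frac{M{\left(R{\left(9,12 \right)} \right)}}{X} = - \frac{11}{46925}$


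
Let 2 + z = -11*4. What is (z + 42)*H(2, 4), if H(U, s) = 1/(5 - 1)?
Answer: -1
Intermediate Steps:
z = -46 (z = -2 - 11*4 = -2 - 44 = -46)
H(U, s) = ¼ (H(U, s) = 1/4 = ¼)
(z + 42)*H(2, 4) = (-46 + 42)*(¼) = -4*¼ = -1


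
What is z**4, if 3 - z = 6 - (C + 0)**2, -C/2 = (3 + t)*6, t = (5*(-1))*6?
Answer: 121425649715083671441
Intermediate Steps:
t = -30 (t = -5*6 = -30)
C = 324 (C = -2*(3 - 30)*6 = -(-54)*6 = -2*(-162) = 324)
z = 104973 (z = 3 - (6 - (324 + 0)**2) = 3 - (6 - 1*324**2) = 3 - (6 - 1*104976) = 3 - (6 - 104976) = 3 - 1*(-104970) = 3 + 104970 = 104973)
z**4 = 104973**4 = 121425649715083671441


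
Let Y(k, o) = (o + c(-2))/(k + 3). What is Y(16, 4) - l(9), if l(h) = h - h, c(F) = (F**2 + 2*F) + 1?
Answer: 5/19 ≈ 0.26316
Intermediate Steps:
c(F) = 1 + F**2 + 2*F
l(h) = 0
Y(k, o) = (1 + o)/(3 + k) (Y(k, o) = (o + (1 + (-2)**2 + 2*(-2)))/(k + 3) = (o + (1 + 4 - 4))/(3 + k) = (o + 1)/(3 + k) = (1 + o)/(3 + k))
Y(16, 4) - l(9) = (1 + 4)/(3 + 16) - 1*0 = 5/19 + 0 = 5/19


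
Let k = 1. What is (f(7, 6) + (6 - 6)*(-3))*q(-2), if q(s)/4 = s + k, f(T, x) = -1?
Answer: 4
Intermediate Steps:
q(s) = 4 + 4*s (q(s) = 4*(s + 1) = 4*(1 + s) = 4 + 4*s)
(f(7, 6) + (6 - 6)*(-3))*q(-2) = (-1 + (6 - 6)*(-3))*(4 + 4*(-2)) = (-1 + 0*(-3))*(4 - 8) = (-1 + 0)*(-4) = -1*(-4) = 4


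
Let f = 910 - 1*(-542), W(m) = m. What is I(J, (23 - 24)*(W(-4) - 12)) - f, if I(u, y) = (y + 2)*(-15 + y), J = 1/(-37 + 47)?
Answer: -1434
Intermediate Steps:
J = ⅒ (J = 1/10 = ⅒ ≈ 0.10000)
f = 1452 (f = 910 + 542 = 1452)
I(u, y) = (-15 + y)*(2 + y) (I(u, y) = (2 + y)*(-15 + y) = (-15 + y)*(2 + y))
I(J, (23 - 24)*(W(-4) - 12)) - f = (-30 + ((23 - 24)*(-4 - 12))² - 13*(23 - 24)*(-4 - 12)) - 1*1452 = (-30 + (-1*(-16))² - (-13)*(-16)) - 1452 = (-30 + 16² - 13*16) - 1452 = (-30 + 256 - 208) - 1452 = 18 - 1452 = -1434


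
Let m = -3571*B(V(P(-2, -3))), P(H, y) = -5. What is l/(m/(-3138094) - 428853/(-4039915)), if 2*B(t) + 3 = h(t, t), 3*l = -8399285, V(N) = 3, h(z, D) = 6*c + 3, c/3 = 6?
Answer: -53241526438636631425/3187220992938 ≈ -1.6705e+7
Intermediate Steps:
c = 18 (c = 3*6 = 18)
h(z, D) = 111 (h(z, D) = 6*18 + 3 = 108 + 3 = 111)
l = -8399285/3 (l = (⅓)*(-8399285) = -8399285/3 ≈ -2.7998e+6)
B(t) = 54 (B(t) = -3/2 + (½)*111 = -3/2 + 111/2 = 54)
m = -192834 (m = -3571*54 = -192834)
l/(m/(-3138094) - 428853/(-4039915)) = -8399285/(3*(-192834/(-3138094) - 428853/(-4039915))) = -8399285/(3*(-192834*(-1/3138094) - 428853*(-1/4039915))) = -8399285/(3*(96417/1569047 + 428853/4039915)) = -8399285/(3*1062406997646/6338816511005) = -8399285/3*6338816511005/1062406997646 = -53241526438636631425/3187220992938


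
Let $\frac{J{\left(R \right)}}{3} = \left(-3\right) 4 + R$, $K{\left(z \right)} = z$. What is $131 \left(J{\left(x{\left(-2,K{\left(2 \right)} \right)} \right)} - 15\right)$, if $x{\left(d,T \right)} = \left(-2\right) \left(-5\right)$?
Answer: $-2751$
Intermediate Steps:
$x{\left(d,T \right)} = 10$
$J{\left(R \right)} = -36 + 3 R$ ($J{\left(R \right)} = 3 \left(\left(-3\right) 4 + R\right) = 3 \left(-12 + R\right) = -36 + 3 R$)
$131 \left(J{\left(x{\left(-2,K{\left(2 \right)} \right)} \right)} - 15\right) = 131 \left(\left(-36 + 3 \cdot 10\right) - 15\right) = 131 \left(\left(-36 + 30\right) - 15\right) = 131 \left(-6 - 15\right) = 131 \left(-21\right) = -2751$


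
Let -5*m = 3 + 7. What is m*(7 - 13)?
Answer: 12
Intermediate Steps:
m = -2 (m = -(3 + 7)/5 = -1/5*10 = -2)
m*(7 - 13) = -2*(7 - 13) = -2*(-6) = 12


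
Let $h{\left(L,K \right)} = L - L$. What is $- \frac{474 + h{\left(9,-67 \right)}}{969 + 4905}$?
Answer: $- \frac{79}{979} \approx -0.080695$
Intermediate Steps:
$h{\left(L,K \right)} = 0$
$- \frac{474 + h{\left(9,-67 \right)}}{969 + 4905} = - \frac{474 + 0}{969 + 4905} = - \frac{474}{5874} = \left(-1\right) \frac{79}{979} = - \frac{79}{979}$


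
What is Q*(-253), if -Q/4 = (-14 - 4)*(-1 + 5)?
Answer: -72864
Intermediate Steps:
Q = 288 (Q = -4*(-14 - 4)*(-1 + 5) = -(-72)*4 = -4*(-72) = 288)
Q*(-253) = 288*(-253) = -72864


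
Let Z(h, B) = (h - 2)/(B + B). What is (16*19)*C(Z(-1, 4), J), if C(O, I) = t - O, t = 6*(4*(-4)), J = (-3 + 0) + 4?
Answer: -29070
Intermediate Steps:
J = 1 (J = -3 + 4 = 1)
Z(h, B) = (-2 + h)/(2*B) (Z(h, B) = (-2 + h)/((2*B)) = (-2 + h)*(1/(2*B)) = (-2 + h)/(2*B))
t = -96 (t = 6*(-16) = -96)
C(O, I) = -96 - O
(16*19)*C(Z(-1, 4), J) = (16*19)*(-96 - (-2 - 1)/(2*4)) = 304*(-96 - (-3)/(2*4)) = 304*(-96 - 1*(-3/8)) = 304*(-96 + 3/8) = 304*(-765/8) = -29070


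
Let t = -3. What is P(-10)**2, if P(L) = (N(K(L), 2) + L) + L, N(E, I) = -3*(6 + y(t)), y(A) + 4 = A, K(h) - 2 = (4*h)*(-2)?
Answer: 289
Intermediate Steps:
K(h) = 2 - 8*h (K(h) = 2 + (4*h)*(-2) = 2 - 8*h)
y(A) = -4 + A
N(E, I) = 3 (N(E, I) = -3*(6 + (-4 - 3)) = -3*(6 - 7) = -3*(-1) = 3)
P(L) = 3 + 2*L (P(L) = (3 + L) + L = 3 + 2*L)
P(-10)**2 = (3 + 2*(-10))**2 = (3 - 20)**2 = (-17)**2 = 289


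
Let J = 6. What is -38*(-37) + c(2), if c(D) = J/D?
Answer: 1409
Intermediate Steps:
c(D) = 6/D
-38*(-37) + c(2) = -38*(-37) + 6/2 = 1406 + 6*(½) = 1406 + 3 = 1409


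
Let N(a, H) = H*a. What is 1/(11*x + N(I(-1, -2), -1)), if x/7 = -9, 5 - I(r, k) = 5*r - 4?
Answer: -1/707 ≈ -0.0014144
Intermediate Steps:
I(r, k) = 9 - 5*r (I(r, k) = 5 - (5*r - 4) = 5 - (-4 + 5*r) = 5 + (4 - 5*r) = 9 - 5*r)
x = -63 (x = 7*(-9) = -63)
1/(11*x + N(I(-1, -2), -1)) = 1/(11*(-63) - (9 - 5*(-1))) = 1/(-693 - (9 + 5)) = 1/(-693 - 1*14) = 1/(-693 - 14) = 1/(-707) = -1/707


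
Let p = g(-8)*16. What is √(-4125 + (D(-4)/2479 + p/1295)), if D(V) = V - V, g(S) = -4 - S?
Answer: I*√6917645245/1295 ≈ 64.226*I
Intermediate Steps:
p = 64 (p = (-4 - 1*(-8))*16 = (-4 + 8)*16 = 4*16 = 64)
D(V) = 0
√(-4125 + (D(-4)/2479 + p/1295)) = √(-4125 + (0/2479 + 64/1295)) = √(-4125 + (0*(1/2479) + 64*(1/1295))) = √(-4125 + (0 + 64/1295)) = √(-4125 + 64/1295) = √(-5341811/1295) = I*√6917645245/1295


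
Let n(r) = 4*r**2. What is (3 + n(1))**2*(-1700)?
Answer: -83300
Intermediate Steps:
(3 + n(1))**2*(-1700) = (3 + 4*1**2)**2*(-1700) = (3 + 4*1)**2*(-1700) = (3 + 4)**2*(-1700) = 7**2*(-1700) = 49*(-1700) = -83300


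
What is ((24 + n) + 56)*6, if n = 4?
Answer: 504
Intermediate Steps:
((24 + n) + 56)*6 = ((24 + 4) + 56)*6 = (28 + 56)*6 = 84*6 = 504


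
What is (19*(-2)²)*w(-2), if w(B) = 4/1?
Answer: 304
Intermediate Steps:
w(B) = 4 (w(B) = 4*1 = 4)
(19*(-2)²)*w(-2) = (19*(-2)²)*4 = (19*4)*4 = 76*4 = 304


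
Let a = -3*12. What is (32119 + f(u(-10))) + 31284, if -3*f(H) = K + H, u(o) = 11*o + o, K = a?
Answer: 63455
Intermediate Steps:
a = -36
K = -36
u(o) = 12*o
f(H) = 12 - H/3 (f(H) = -(-36 + H)/3 = 12 - H/3)
(32119 + f(u(-10))) + 31284 = (32119 + (12 - 4*(-10))) + 31284 = (32119 + (12 - ⅓*(-120))) + 31284 = (32119 + (12 + 40)) + 31284 = (32119 + 52) + 31284 = 32171 + 31284 = 63455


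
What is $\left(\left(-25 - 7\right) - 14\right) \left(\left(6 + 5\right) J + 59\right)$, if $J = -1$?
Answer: $-2208$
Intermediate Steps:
$\left(\left(-25 - 7\right) - 14\right) \left(\left(6 + 5\right) J + 59\right) = \left(\left(-25 - 7\right) - 14\right) \left(\left(6 + 5\right) \left(-1\right) + 59\right) = \left(-32 - 14\right) \left(11 \left(-1\right) + 59\right) = - 46 \left(-11 + 59\right) = \left(-46\right) 48 = -2208$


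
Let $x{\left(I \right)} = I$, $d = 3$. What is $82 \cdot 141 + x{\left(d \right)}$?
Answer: $11565$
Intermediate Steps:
$82 \cdot 141 + x{\left(d \right)} = 82 \cdot 141 + 3 = 11562 + 3 = 11565$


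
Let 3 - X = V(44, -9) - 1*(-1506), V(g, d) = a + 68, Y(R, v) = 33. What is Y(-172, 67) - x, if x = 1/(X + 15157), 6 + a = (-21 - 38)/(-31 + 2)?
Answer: 13005568/394109 ≈ 33.000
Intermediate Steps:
a = -115/29 (a = -6 + (-21 - 38)/(-31 + 2) = -6 - 59/(-29) = -6 - 59*(-1/29) = -6 + 59/29 = -115/29 ≈ -3.9655)
V(g, d) = 1857/29 (V(g, d) = -115/29 + 68 = 1857/29)
X = -45444/29 (X = 3 - (1857/29 - 1*(-1506)) = 3 - (1857/29 + 1506) = 3 - 1*45531/29 = 3 - 45531/29 = -45444/29 ≈ -1567.0)
x = 29/394109 (x = 1/(-45444/29 + 15157) = 1/(394109/29) = 29/394109 ≈ 7.3584e-5)
Y(-172, 67) - x = 33 - 1*29/394109 = 33 - 29/394109 = 13005568/394109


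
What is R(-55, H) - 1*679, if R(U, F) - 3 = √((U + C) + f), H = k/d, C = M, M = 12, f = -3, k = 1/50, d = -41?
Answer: -676 + I*√46 ≈ -676.0 + 6.7823*I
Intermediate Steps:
k = 1/50 ≈ 0.020000
C = 12
H = -1/2050 (H = (1/50)/(-41) = (1/50)*(-1/41) = -1/2050 ≈ -0.00048780)
R(U, F) = 3 + √(9 + U) (R(U, F) = 3 + √((U + 12) - 3) = 3 + √((12 + U) - 3) = 3 + √(9 + U))
R(-55, H) - 1*679 = (3 + √(9 - 55)) - 1*679 = (3 + √(-46)) - 679 = (3 + I*√46) - 679 = -676 + I*√46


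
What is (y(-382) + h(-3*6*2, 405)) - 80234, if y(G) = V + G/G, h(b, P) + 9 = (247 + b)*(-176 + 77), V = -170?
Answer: -101301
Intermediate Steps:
h(b, P) = -24462 - 99*b (h(b, P) = -9 + (247 + b)*(-176 + 77) = -9 + (247 + b)*(-99) = -9 + (-24453 - 99*b) = -24462 - 99*b)
y(G) = -169 (y(G) = -170 + G/G = -170 + 1 = -169)
(y(-382) + h(-3*6*2, 405)) - 80234 = (-169 + (-24462 - 99*(-3*6)*2)) - 80234 = (-169 + (-24462 - (-1782)*2)) - 80234 = (-169 + (-24462 - 99*(-36))) - 80234 = (-169 + (-24462 + 3564)) - 80234 = (-169 - 20898) - 80234 = -21067 - 80234 = -101301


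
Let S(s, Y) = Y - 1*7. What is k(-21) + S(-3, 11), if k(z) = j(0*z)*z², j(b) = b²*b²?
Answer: 4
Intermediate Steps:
j(b) = b⁴
k(z) = 0 (k(z) = (0*z)⁴*z² = 0⁴*z² = 0*z² = 0)
S(s, Y) = -7 + Y (S(s, Y) = Y - 7 = -7 + Y)
k(-21) + S(-3, 11) = 0 + (-7 + 11) = 0 + 4 = 4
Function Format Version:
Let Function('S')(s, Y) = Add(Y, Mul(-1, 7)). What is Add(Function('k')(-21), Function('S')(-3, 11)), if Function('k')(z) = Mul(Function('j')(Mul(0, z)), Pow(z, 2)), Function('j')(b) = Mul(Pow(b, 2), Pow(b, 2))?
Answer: 4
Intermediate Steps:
Function('j')(b) = Pow(b, 4)
Function('k')(z) = 0 (Function('k')(z) = Mul(Pow(Mul(0, z), 4), Pow(z, 2)) = Mul(Pow(0, 4), Pow(z, 2)) = Mul(0, Pow(z, 2)) = 0)
Function('S')(s, Y) = Add(-7, Y) (Function('S')(s, Y) = Add(Y, -7) = Add(-7, Y))
Add(Function('k')(-21), Function('S')(-3, 11)) = Add(0, Add(-7, 11)) = Add(0, 4) = 4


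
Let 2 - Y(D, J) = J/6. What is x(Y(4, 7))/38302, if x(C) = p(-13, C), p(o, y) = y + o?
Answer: -73/229812 ≈ -0.00031765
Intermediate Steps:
Y(D, J) = 2 - J/6
p(o, y) = o + y
x(C) = -13 + C
x(Y(4, 7))/38302 = (-13 + (2 - 1/6*7))/38302 = (-13 + (2 - 7/6))*(1/38302) = (-13 + 5/6)*(1/38302) = -73/6*1/38302 = -73/229812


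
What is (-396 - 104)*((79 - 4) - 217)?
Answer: 71000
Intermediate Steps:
(-396 - 104)*((79 - 4) - 217) = -500*(75 - 217) = -500*(-142) = 71000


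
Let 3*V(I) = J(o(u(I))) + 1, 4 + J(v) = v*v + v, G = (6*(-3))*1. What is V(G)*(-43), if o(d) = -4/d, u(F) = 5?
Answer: 3397/75 ≈ 45.293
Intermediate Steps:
G = -18 (G = -18*1 = -18)
J(v) = -4 + v + v² (J(v) = -4 + (v*v + v) = -4 + (v² + v) = -4 + (v + v²) = -4 + v + v²)
V(I) = -79/75 (V(I) = ((-4 - 4/5 + (-4/5)²) + 1)/3 = ((-4 - 4*⅕ + (-4*⅕)²) + 1)/3 = ((-4 - ⅘ + (-⅘)²) + 1)/3 = ((-4 - ⅘ + 16/25) + 1)/3 = (-104/25 + 1)/3 = (⅓)*(-79/25) = -79/75)
V(G)*(-43) = -79/75*(-43) = 3397/75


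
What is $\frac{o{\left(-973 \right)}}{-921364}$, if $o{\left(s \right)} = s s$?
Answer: $- \frac{946729}{921364} \approx -1.0275$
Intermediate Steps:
$o{\left(s \right)} = s^{2}$
$\frac{o{\left(-973 \right)}}{-921364} = \frac{\left(-973\right)^{2}}{-921364} = 946729 \left(- \frac{1}{921364}\right) = - \frac{946729}{921364}$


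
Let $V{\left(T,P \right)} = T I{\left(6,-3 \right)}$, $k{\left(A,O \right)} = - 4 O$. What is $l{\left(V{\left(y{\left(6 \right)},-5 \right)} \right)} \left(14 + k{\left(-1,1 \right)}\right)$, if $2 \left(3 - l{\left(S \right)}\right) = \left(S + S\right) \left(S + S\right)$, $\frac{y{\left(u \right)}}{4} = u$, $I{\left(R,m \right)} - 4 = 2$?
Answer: $-414690$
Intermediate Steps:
$I{\left(R,m \right)} = 6$ ($I{\left(R,m \right)} = 4 + 2 = 6$)
$y{\left(u \right)} = 4 u$
$V{\left(T,P \right)} = 6 T$ ($V{\left(T,P \right)} = T 6 = 6 T$)
$l{\left(S \right)} = 3 - 2 S^{2}$ ($l{\left(S \right)} = 3 - \frac{\left(S + S\right) \left(S + S\right)}{2} = 3 - \frac{2 S 2 S}{2} = 3 - \frac{4 S^{2}}{2} = 3 - 2 S^{2}$)
$l{\left(V{\left(y{\left(6 \right)},-5 \right)} \right)} \left(14 + k{\left(-1,1 \right)}\right) = \left(3 - 2 \left(6 \cdot 4 \cdot 6\right)^{2}\right) \left(14 - 4\right) = \left(3 - 2 \left(6 \cdot 24\right)^{2}\right) \left(14 - 4\right) = \left(3 - 2 \cdot 144^{2}\right) 10 = \left(3 - 41472\right) 10 = \left(-41469\right) 10 = -414690$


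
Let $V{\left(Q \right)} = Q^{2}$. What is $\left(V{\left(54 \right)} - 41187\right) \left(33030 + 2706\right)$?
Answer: $-1367652456$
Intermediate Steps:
$\left(V{\left(54 \right)} - 41187\right) \left(33030 + 2706\right) = \left(54^{2} - 41187\right) \left(33030 + 2706\right) = \left(2916 - 41187\right) 35736 = \left(-38271\right) 35736 = -1367652456$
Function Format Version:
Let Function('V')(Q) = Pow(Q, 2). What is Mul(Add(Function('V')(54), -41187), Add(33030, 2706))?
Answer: -1367652456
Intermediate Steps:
Mul(Add(Function('V')(54), -41187), Add(33030, 2706)) = Mul(Add(Pow(54, 2), -41187), Add(33030, 2706)) = Mul(Add(2916, -41187), 35736) = Mul(-38271, 35736) = -1367652456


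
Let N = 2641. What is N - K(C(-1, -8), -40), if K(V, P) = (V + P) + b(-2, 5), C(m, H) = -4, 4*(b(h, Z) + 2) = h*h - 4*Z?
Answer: 2691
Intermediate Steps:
b(h, Z) = -2 - Z + h**2/4 (b(h, Z) = -2 + (h*h - 4*Z)/4 = -2 + (h**2 - 4*Z)/4 = -2 + (-Z + h**2/4) = -2 - Z + h**2/4)
K(V, P) = -6 + P + V (K(V, P) = (V + P) + (-2 - 1*5 + (1/4)*(-2)**2) = (P + V) + (-2 - 5 + (1/4)*4) = (P + V) + (-2 - 5 + 1) = (P + V) - 6 = -6 + P + V)
N - K(C(-1, -8), -40) = 2641 - (-6 - 40 - 4) = 2641 - 1*(-50) = 2641 + 50 = 2691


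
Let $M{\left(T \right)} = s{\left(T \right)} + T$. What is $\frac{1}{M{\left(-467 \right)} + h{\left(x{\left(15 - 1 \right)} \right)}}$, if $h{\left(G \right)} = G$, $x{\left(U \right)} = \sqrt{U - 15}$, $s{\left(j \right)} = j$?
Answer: $- \frac{934}{872357} - \frac{i}{872357} \approx -0.0010707 - 1.1463 \cdot 10^{-6} i$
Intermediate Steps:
$M{\left(T \right)} = 2 T$ ($M{\left(T \right)} = T + T = 2 T$)
$x{\left(U \right)} = \sqrt{-15 + U}$
$\frac{1}{M{\left(-467 \right)} + h{\left(x{\left(15 - 1 \right)} \right)}} = \frac{1}{2 \left(-467\right) + \sqrt{-15 + \left(15 - 1\right)}} = \frac{1}{-934 + \sqrt{-15 + 14}} = \frac{1}{-934 + \sqrt{-1}} = \frac{1}{-934 + i} = \frac{-934 - i}{872357}$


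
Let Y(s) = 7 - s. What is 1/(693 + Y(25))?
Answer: 1/675 ≈ 0.0014815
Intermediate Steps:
1/(693 + Y(25)) = 1/(693 + (7 - 1*25)) = 1/(693 + (7 - 25)) = 1/(693 - 18) = 1/675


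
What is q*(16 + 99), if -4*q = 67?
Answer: -7705/4 ≈ -1926.3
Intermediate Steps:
q = -67/4 (q = -¼*67 = -67/4 ≈ -16.750)
q*(16 + 99) = -67*(16 + 99)/4 = -67/4*115 = -7705/4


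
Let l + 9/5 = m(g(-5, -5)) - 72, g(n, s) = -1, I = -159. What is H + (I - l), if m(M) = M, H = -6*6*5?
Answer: -1321/5 ≈ -264.20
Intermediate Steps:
H = -180 (H = -36*5 = -180)
l = -374/5 (l = -9/5 + (-1 - 72) = -9/5 - 73 = -374/5 ≈ -74.800)
H + (I - l) = -180 + (-159 - 1*(-374/5)) = -180 + (-159 + 374/5) = -180 - 421/5 = -1321/5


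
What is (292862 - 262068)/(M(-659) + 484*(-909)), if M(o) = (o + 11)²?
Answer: -15397/10026 ≈ -1.5357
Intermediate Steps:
M(o) = (11 + o)²
(292862 - 262068)/(M(-659) + 484*(-909)) = (292862 - 262068)/((11 - 659)² + 484*(-909)) = 30794/((-648)² - 439956) = 30794/(419904 - 439956) = 30794/(-20052) = 30794*(-1/20052) = -15397/10026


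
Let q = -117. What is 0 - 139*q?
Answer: 16263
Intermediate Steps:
0 - 139*q = 0 - 139*(-117) = 0 + 16263 = 16263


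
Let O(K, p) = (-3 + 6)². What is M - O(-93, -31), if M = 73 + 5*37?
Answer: 249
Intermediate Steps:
O(K, p) = 9 (O(K, p) = 3² = 9)
M = 258 (M = 73 + 185 = 258)
M - O(-93, -31) = 258 - 1*9 = 258 - 9 = 249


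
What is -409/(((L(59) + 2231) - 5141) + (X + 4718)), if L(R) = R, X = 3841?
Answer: -409/5708 ≈ -0.071654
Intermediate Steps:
-409/(((L(59) + 2231) - 5141) + (X + 4718)) = -409/(((59 + 2231) - 5141) + (3841 + 4718)) = -409/((2290 - 5141) + 8559) = -409/(-2851 + 8559) = -409/5708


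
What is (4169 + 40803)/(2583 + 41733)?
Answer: 11243/11079 ≈ 1.0148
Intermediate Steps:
(4169 + 40803)/(2583 + 41733) = 44972/44316 = 44972*(1/44316) = 11243/11079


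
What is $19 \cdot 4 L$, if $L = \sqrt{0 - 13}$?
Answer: $76 i \sqrt{13} \approx 274.02 i$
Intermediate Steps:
$L = i \sqrt{13}$ ($L = \sqrt{-13} = i \sqrt{13} \approx 3.6056 i$)
$19 \cdot 4 L = 19 \cdot 4 i \sqrt{13} = 76 i \sqrt{13}$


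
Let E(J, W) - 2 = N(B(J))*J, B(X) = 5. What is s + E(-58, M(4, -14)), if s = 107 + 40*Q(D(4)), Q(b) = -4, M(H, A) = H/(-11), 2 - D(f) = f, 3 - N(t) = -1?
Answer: -283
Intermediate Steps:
N(t) = 4 (N(t) = 3 - 1*(-1) = 3 + 1 = 4)
D(f) = 2 - f
M(H, A) = -H/11 (M(H, A) = H*(-1/11) = -H/11)
E(J, W) = 2 + 4*J
s = -53 (s = 107 + 40*(-4) = 107 - 160 = -53)
s + E(-58, M(4, -14)) = -53 + (2 + 4*(-58)) = -53 + (2 - 232) = -53 - 230 = -283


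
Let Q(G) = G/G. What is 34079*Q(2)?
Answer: 34079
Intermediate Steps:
Q(G) = 1
34079*Q(2) = 34079*1 = 34079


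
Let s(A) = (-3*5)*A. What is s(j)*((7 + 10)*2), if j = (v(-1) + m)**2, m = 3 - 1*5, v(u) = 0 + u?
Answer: -4590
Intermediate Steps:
v(u) = u
m = -2 (m = 3 - 5 = -2)
j = 9 (j = (-1 - 2)**2 = (-3)**2 = 9)
s(A) = -15*A
s(j)*((7 + 10)*2) = (-15*9)*((7 + 10)*2) = -2295*2 = -135*34 = -4590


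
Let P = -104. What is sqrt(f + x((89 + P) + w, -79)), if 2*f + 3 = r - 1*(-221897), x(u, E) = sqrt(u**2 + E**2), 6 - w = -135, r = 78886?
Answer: sqrt(150390 + sqrt(22117)) ≈ 387.99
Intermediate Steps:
w = 141 (w = 6 - 1*(-135) = 6 + 135 = 141)
x(u, E) = sqrt(E**2 + u**2)
f = 150390 (f = -3/2 + (78886 - 1*(-221897))/2 = -3/2 + (78886 + 221897)/2 = -3/2 + (1/2)*300783 = -3/2 + 300783/2 = 150390)
sqrt(f + x((89 + P) + w, -79)) = sqrt(150390 + sqrt((-79)**2 + ((89 - 104) + 141)**2)) = sqrt(150390 + sqrt(6241 + (-15 + 141)**2)) = sqrt(150390 + sqrt(6241 + 126**2)) = sqrt(150390 + sqrt(6241 + 15876)) = sqrt(150390 + sqrt(22117))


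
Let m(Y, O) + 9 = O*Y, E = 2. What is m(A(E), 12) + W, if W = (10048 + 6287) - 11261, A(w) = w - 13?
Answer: 4933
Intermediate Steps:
A(w) = -13 + w
W = 5074 (W = 16335 - 11261 = 5074)
m(Y, O) = -9 + O*Y
m(A(E), 12) + W = (-9 + 12*(-13 + 2)) + 5074 = (-9 + 12*(-11)) + 5074 = (-9 - 132) + 5074 = -141 + 5074 = 4933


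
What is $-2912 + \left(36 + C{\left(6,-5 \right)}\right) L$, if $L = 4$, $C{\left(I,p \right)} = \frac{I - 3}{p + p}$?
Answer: $- \frac{13846}{5} \approx -2769.2$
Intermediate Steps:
$C{\left(I,p \right)} = \frac{-3 + I}{2 p}$
$-2912 + \left(36 + C{\left(6,-5 \right)}\right) L = -2912 + \left(36 + \frac{-3 + 6}{2 \left(-5\right)}\right) 4 = -2912 + \left(36 + \frac{1}{2} \left(- \frac{1}{5}\right) 3\right) 4 = -2912 + \left(36 - \frac{3}{10}\right) 4 = -2912 + \frac{357}{10} \cdot 4 = -2912 + \frac{714}{5} = - \frac{13846}{5}$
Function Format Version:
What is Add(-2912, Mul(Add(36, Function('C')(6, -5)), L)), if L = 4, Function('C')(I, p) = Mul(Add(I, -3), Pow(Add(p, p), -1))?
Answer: Rational(-13846, 5) ≈ -2769.2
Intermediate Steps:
Function('C')(I, p) = Mul(Rational(1, 2), Pow(p, -1), Add(-3, I)) (Function('C')(I, p) = Mul(Add(-3, I), Pow(Mul(2, p), -1)) = Mul(Add(-3, I), Mul(Rational(1, 2), Pow(p, -1))) = Mul(Rational(1, 2), Pow(p, -1), Add(-3, I)))
Add(-2912, Mul(Add(36, Function('C')(6, -5)), L)) = Add(-2912, Mul(Add(36, Mul(Rational(1, 2), Pow(-5, -1), Add(-3, 6))), 4)) = Add(-2912, Mul(Add(36, Mul(Rational(1, 2), Rational(-1, 5), 3)), 4)) = Add(-2912, Mul(Add(36, Rational(-3, 10)), 4)) = Add(-2912, Mul(Rational(357, 10), 4)) = Add(-2912, Rational(714, 5)) = Rational(-13846, 5)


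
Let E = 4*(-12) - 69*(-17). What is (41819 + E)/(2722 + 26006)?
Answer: 5368/3591 ≈ 1.4948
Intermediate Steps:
E = 1125 (E = -48 + 1173 = 1125)
(41819 + E)/(2722 + 26006) = (41819 + 1125)/(2722 + 26006) = 42944/28728 = 42944*(1/28728) = 5368/3591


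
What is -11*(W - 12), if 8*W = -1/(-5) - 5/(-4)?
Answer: 20801/160 ≈ 130.01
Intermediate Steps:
W = 29/160 (W = (-1/(-5) - 5/(-4))/8 = (-1*(-⅕) - 5*(-¼))/8 = (⅕ + 5/4)/8 = (⅛)*(29/20) = 29/160 ≈ 0.18125)
-11*(W - 12) = -11*(29/160 - 12) = -11*(-1891/160) = 20801/160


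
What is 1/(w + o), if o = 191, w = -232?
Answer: -1/41 ≈ -0.024390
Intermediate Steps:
1/(w + o) = 1/(-232 + 191) = 1/(-41) = -1/41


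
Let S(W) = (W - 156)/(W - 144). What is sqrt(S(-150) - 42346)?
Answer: I*sqrt(2074903)/7 ≈ 205.78*I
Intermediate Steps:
S(W) = (-156 + W)/(-144 + W)
sqrt(S(-150) - 42346) = sqrt((-156 - 150)/(-144 - 150) - 42346) = sqrt(-306/(-294) - 42346) = sqrt(-1/294*(-306) - 42346) = sqrt(51/49 - 42346) = sqrt(-2074903/49) = I*sqrt(2074903)/7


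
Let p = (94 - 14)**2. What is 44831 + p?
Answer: 51231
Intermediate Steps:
p = 6400 (p = 80**2 = 6400)
44831 + p = 44831 + 6400 = 51231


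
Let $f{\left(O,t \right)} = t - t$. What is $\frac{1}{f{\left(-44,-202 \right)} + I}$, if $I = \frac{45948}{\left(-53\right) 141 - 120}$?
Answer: $- \frac{2531}{15316} \approx -0.16525$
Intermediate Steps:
$f{\left(O,t \right)} = 0$
$I = - \frac{15316}{2531}$ ($I = \frac{45948}{-7473 - 120} = \frac{45948}{-7593} = 45948 \left(- \frac{1}{7593}\right) = - \frac{15316}{2531} \approx -6.0514$)
$\frac{1}{f{\left(-44,-202 \right)} + I} = \frac{1}{0 - \frac{15316}{2531}} = \frac{1}{- \frac{15316}{2531}} = - \frac{2531}{15316}$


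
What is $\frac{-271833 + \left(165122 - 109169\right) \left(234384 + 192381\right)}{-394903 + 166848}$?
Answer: $- \frac{23878510212}{228055} \approx -1.0471 \cdot 10^{5}$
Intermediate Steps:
$\frac{-271833 + \left(165122 - 109169\right) \left(234384 + 192381\right)}{-394903 + 166848} = \frac{-271833 + 55953 \cdot 426765}{-228055} = \left(-271833 + 23878782045\right) \left(- \frac{1}{228055}\right) = 23878510212 \left(- \frac{1}{228055}\right) = - \frac{23878510212}{228055}$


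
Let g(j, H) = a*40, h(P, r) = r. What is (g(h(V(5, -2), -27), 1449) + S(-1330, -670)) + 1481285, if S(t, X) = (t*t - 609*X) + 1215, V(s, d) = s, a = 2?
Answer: 3659510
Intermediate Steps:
g(j, H) = 80 (g(j, H) = 2*40 = 80)
S(t, X) = 1215 + t**2 - 609*X (S(t, X) = (t**2 - 609*X) + 1215 = 1215 + t**2 - 609*X)
(g(h(V(5, -2), -27), 1449) + S(-1330, -670)) + 1481285 = (80 + (1215 + (-1330)**2 - 609*(-670))) + 1481285 = (80 + (1215 + 1768900 + 408030)) + 1481285 = (80 + 2178145) + 1481285 = 2178225 + 1481285 = 3659510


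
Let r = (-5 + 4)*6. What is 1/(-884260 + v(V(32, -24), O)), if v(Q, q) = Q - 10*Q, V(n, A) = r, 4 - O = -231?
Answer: -1/884206 ≈ -1.1310e-6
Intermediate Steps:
O = 235 (O = 4 - 1*(-231) = 4 + 231 = 235)
r = -6 (r = -1*6 = -6)
V(n, A) = -6
v(Q, q) = -9*Q
1/(-884260 + v(V(32, -24), O)) = 1/(-884260 - 9*(-6)) = 1/(-884260 + 54) = 1/(-884206) = -1/884206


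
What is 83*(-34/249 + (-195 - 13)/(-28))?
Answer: 12710/21 ≈ 605.24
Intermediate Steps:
83*(-34/249 + (-195 - 13)/(-28)) = 83*(-34*1/249 - 208*(-1/28)) = 83*(-34/249 + 52/7) = 83*(12710/1743) = 12710/21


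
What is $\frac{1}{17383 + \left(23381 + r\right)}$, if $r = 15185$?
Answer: $\frac{1}{55949} \approx 1.7873 \cdot 10^{-5}$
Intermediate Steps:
$\frac{1}{17383 + \left(23381 + r\right)} = \frac{1}{17383 + \left(23381 + 15185\right)} = \frac{1}{17383 + 38566} = \frac{1}{55949}$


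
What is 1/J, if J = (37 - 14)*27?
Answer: 1/621 ≈ 0.0016103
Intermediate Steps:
J = 621 (J = 23*27 = 621)
1/J = 1/621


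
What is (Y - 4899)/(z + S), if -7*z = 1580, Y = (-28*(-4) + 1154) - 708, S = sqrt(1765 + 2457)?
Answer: 8001910/381587 + 70903*sqrt(4222)/763174 ≈ 27.007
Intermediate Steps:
S = sqrt(4222) ≈ 64.977
Y = 558 (Y = (112 + 1154) - 708 = 1266 - 708 = 558)
z = -1580/7 (z = -1/7*1580 = -1580/7 ≈ -225.71)
(Y - 4899)/(z + S) = (558 - 4899)/(-1580/7 + sqrt(4222)) = -4341/(-1580/7 + sqrt(4222))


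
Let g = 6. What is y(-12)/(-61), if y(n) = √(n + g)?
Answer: -I*√6/61 ≈ -0.040156*I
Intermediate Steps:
y(n) = √(6 + n) (y(n) = √(n + 6) = √(6 + n))
y(-12)/(-61) = √(6 - 12)/(-61) = √(-6)*(-1/61) = (I*√6)*(-1/61) = -I*√6/61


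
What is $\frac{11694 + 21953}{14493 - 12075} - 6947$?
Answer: $- \frac{16764199}{2418} \approx -6933.1$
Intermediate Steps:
$\frac{11694 + 21953}{14493 - 12075} - 6947 = \frac{33647}{2418} - 6947 = - \frac{16764199}{2418}$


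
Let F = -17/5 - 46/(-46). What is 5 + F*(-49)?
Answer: 613/5 ≈ 122.60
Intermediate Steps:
F = -12/5 (F = -17*⅕ - 46*(-1/46) = -17/5 + 1 = -12/5 ≈ -2.4000)
5 + F*(-49) = 5 - 12/5*(-49) = 5 + 588/5 = 613/5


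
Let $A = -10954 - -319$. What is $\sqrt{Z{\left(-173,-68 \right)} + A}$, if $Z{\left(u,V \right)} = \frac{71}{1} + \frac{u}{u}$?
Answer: $i \sqrt{10563} \approx 102.78 i$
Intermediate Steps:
$Z{\left(u,V \right)} = 72$ ($Z{\left(u,V \right)} = 71 \cdot 1 + 1 = 71 + 1 = 72$)
$A = -10635$ ($A = -10954 + 319 = -10635$)
$\sqrt{Z{\left(-173,-68 \right)} + A} = \sqrt{72 - 10635} = \sqrt{-10563} = i \sqrt{10563}$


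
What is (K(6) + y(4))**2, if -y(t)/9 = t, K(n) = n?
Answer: 900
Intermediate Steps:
y(t) = -9*t
(K(6) + y(4))**2 = (6 - 9*4)**2 = (6 - 36)**2 = (-30)**2 = 900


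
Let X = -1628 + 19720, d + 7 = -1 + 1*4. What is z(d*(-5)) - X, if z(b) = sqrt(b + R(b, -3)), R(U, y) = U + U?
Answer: -18092 + 2*sqrt(15) ≈ -18084.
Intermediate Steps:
d = -4 (d = -7 + (-1 + 1*4) = -7 + (-1 + 4) = -7 + 3 = -4)
R(U, y) = 2*U
X = 18092
z(b) = sqrt(3)*sqrt(b) (z(b) = sqrt(b + 2*b) = sqrt(3*b) = sqrt(3)*sqrt(b))
z(d*(-5)) - X = sqrt(3)*sqrt(-4*(-5)) - 1*18092 = sqrt(3)*sqrt(20) - 18092 = sqrt(3)*(2*sqrt(5)) - 18092 = 2*sqrt(15) - 18092 = -18092 + 2*sqrt(15)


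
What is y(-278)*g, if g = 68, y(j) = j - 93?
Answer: -25228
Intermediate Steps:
y(j) = -93 + j
y(-278)*g = (-93 - 278)*68 = -371*68 = -25228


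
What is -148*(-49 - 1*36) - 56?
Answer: 12524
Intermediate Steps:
-148*(-49 - 1*36) - 56 = -148*(-49 - 36) - 56 = -148*(-85) - 56 = 12580 - 56 = 12524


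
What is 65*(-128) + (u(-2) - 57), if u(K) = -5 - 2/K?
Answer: -8381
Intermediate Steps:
65*(-128) + (u(-2) - 57) = 65*(-128) + ((-5 - 2/(-2)) - 57) = -8320 + ((-5 - 2*(-½)) - 57) = -8320 + ((-5 + 1) - 57) = -8320 + (-4 - 57) = -8320 - 61 = -8381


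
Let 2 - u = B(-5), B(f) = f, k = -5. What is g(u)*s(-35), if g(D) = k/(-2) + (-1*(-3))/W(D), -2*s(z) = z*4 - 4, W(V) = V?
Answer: 1476/7 ≈ 210.86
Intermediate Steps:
s(z) = 2 - 2*z (s(z) = -(z*4 - 4)/2 = -(4*z - 4)/2 = -(-4 + 4*z)/2 = 2 - 2*z)
u = 7 (u = 2 - 1*(-5) = 2 + 5 = 7)
g(D) = 5/2 + 3/D (g(D) = -5/(-2) + (-1*(-3))/D = -5*(-1/2) + 3/D = 5/2 + 3/D)
g(u)*s(-35) = (5/2 + 3/7)*(2 - 2*(-35)) = (5/2 + 3*(1/7))*(2 + 70) = (5/2 + 3/7)*72 = (41/14)*72 = 1476/7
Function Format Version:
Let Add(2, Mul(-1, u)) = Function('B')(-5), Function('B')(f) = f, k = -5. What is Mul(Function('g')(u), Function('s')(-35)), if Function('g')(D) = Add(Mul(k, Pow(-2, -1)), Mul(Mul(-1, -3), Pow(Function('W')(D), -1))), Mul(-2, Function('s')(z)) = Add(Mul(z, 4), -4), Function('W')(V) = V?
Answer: Rational(1476, 7) ≈ 210.86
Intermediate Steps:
Function('s')(z) = Add(2, Mul(-2, z)) (Function('s')(z) = Mul(Rational(-1, 2), Add(Mul(z, 4), -4)) = Mul(Rational(-1, 2), Add(Mul(4, z), -4)) = Mul(Rational(-1, 2), Add(-4, Mul(4, z))) = Add(2, Mul(-2, z)))
u = 7 (u = Add(2, Mul(-1, -5)) = Add(2, 5) = 7)
Function('g')(D) = Add(Rational(5, 2), Mul(3, Pow(D, -1))) (Function('g')(D) = Add(Mul(-5, Pow(-2, -1)), Mul(Mul(-1, -3), Pow(D, -1))) = Add(Mul(-5, Rational(-1, 2)), Mul(3, Pow(D, -1))) = Add(Rational(5, 2), Mul(3, Pow(D, -1))))
Mul(Function('g')(u), Function('s')(-35)) = Mul(Add(Rational(5, 2), Mul(3, Pow(7, -1))), Add(2, Mul(-2, -35))) = Mul(Add(Rational(5, 2), Mul(3, Rational(1, 7))), Add(2, 70)) = Mul(Add(Rational(5, 2), Rational(3, 7)), 72) = Mul(Rational(41, 14), 72) = Rational(1476, 7)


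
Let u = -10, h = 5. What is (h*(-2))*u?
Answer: 100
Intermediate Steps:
(h*(-2))*u = (5*(-2))*(-10) = -10*(-10) = 100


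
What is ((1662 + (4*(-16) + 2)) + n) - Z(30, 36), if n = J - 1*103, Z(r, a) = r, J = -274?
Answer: 1193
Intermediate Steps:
n = -377 (n = -274 - 1*103 = -274 - 103 = -377)
((1662 + (4*(-16) + 2)) + n) - Z(30, 36) = ((1662 + (4*(-16) + 2)) - 377) - 1*30 = ((1662 + (-64 + 2)) - 377) - 30 = ((1662 - 62) - 377) - 30 = (1600 - 377) - 30 = 1223 - 30 = 1193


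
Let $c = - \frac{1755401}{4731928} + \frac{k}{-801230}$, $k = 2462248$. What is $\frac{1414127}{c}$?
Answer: $- \frac{10853174737804520}{26432510521} \approx -4.106 \cdot 10^{5}$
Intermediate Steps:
$c = - \frac{343622636773}{99772701880}$ ($c = - \frac{1755401}{4731928} + \frac{2462248}{-801230} = \left(-1755401\right) \frac{1}{4731928} + 2462248 \left(- \frac{1}{801230}\right) = - \frac{1755401}{4731928} - \frac{64796}{21085} = - \frac{343622636773}{99772701880} \approx -3.4441$)
$\frac{1414127}{c} = \frac{1414127}{- \frac{343622636773}{99772701880}} = 1414127 \left(- \frac{99772701880}{343622636773}\right) = - \frac{10853174737804520}{26432510521}$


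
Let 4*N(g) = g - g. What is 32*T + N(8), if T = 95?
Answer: 3040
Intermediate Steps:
N(g) = 0 (N(g) = (g - g)/4 = (¼)*0 = 0)
32*T + N(8) = 32*95 + 0 = 3040 + 0 = 3040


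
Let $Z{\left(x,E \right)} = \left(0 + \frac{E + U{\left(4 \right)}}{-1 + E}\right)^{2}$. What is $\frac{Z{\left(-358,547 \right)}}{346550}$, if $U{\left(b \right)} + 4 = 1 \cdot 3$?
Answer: $\frac{1}{346550} \approx 2.8856 \cdot 10^{-6}$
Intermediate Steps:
$U{\left(b \right)} = -1$ ($U{\left(b \right)} = -4 + 1 \cdot 3 = -4 + 3 = -1$)
$Z{\left(x,E \right)} = 1$ ($Z{\left(x,E \right)} = \left(0 + \frac{E - 1}{-1 + E}\right)^{2} = \left(0 + \frac{-1 + E}{-1 + E}\right)^{2} = \left(0 + 1\right)^{2} = 1^{2} = 1$)
$\frac{Z{\left(-358,547 \right)}}{346550} = 1 \cdot \frac{1}{346550} = \frac{1}{346550}$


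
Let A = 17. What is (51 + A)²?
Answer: 4624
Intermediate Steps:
(51 + A)² = (51 + 17)² = 68² = 4624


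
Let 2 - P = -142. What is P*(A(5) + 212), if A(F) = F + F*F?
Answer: 34848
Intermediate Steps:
A(F) = F + F**2
P = 144 (P = 2 - 1*(-142) = 2 + 142 = 144)
P*(A(5) + 212) = 144*(5*(1 + 5) + 212) = 144*(5*6 + 212) = 144*(30 + 212) = 144*242 = 34848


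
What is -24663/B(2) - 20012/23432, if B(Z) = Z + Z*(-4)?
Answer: 12037153/2929 ≈ 4109.6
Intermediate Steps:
B(Z) = -3*Z (B(Z) = Z - 4*Z = -3*Z)
-24663/B(2) - 20012/23432 = -24663/((-3*2)) - 20012/23432 = -24663/(-6) - 20012*1/23432 = -24663*(-⅙) - 5003/5858 = 8221/2 - 5003/5858 = 12037153/2929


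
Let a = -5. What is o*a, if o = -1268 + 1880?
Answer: -3060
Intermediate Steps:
o = 612
o*a = 612*(-5) = -3060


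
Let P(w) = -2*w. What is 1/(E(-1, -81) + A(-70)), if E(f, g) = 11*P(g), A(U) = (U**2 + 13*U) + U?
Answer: 1/5702 ≈ 0.00017538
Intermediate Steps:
A(U) = U**2 + 14*U
E(f, g) = -22*g (E(f, g) = 11*(-2*g) = -22*g)
1/(E(-1, -81) + A(-70)) = 1/(-22*(-81) - 70*(14 - 70)) = 1/(1782 - 70*(-56)) = 1/(1782 + 3920) = 1/5702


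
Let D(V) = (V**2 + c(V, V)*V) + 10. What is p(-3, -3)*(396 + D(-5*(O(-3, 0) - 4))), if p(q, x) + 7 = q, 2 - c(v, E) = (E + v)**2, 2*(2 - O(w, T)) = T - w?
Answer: 413805/2 ≈ 2.0690e+5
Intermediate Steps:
O(w, T) = 2 + w/2 - T/2 (O(w, T) = 2 - (T - w)/2 = 2 + (w/2 - T/2) = 2 + w/2 - T/2)
c(v, E) = 2 - (E + v)**2
p(q, x) = -7 + q
D(V) = 10 + V**2 + V*(2 - 4*V**2) (D(V) = (V**2 + (2 - (V + V)**2)*V) + 10 = (V**2 + (2 - (2*V)**2)*V) + 10 = (V**2 + (2 - 4*V**2)*V) + 10 = (V**2 + V*(2 - 4*V**2)) + 10 = 10 + V**2 + V*(2 - 4*V**2))
p(-3, -3)*(396 + D(-5*(O(-3, 0) - 4))) = (-7 - 3)*(396 + (10 + (-5*((2 + (1/2)*(-3) - 1/2*0) - 4))**2 - 4*(-125*((2 + (1/2)*(-3) - 1/2*0) - 4)**3) + 2*(-5*((2 + (1/2)*(-3) - 1/2*0) - 4)))) = -10*(396 + (10 + (-5*((2 - 3/2 + 0) - 4))**2 - 4*(-125*((2 - 3/2 + 0) - 4)**3) + 2*(-5*((2 - 3/2 + 0) - 4)))) = -10*(396 + (10 + (-5*(1/2 - 4))**2 - 4*(-125*(1/2 - 4)**3) + 2*(-5*(1/2 - 4)))) = -10*(396 + (10 + (-5*(-7/2))**2 - 4*(-5*(-7/2))**3 + 2*(-5*(-7/2)))) = -10*(396 + (10 + (35/2)**2 - 4*(35/2)**3 + 2*(35/2))) = -10*(396 + (10 + 1225/4 - 4*42875/8 + 35)) = -10*(396 + (10 + 1225/4 - 42875/2 + 35)) = -10*(396 - 84345/4) = -10*(-82761/4) = 413805/2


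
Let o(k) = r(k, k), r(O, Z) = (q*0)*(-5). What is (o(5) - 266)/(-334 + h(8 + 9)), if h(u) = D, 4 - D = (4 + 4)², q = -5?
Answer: 133/197 ≈ 0.67513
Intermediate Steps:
D = -60 (D = 4 - (4 + 4)² = 4 - 1*8² = 4 - 1*64 = 4 - 64 = -60)
h(u) = -60
r(O, Z) = 0 (r(O, Z) = -5*0*(-5) = 0*(-5) = 0)
o(k) = 0
(o(5) - 266)/(-334 + h(8 + 9)) = (0 - 266)/(-334 - 60) = -266/(-394) = -266*(-1/394) = 133/197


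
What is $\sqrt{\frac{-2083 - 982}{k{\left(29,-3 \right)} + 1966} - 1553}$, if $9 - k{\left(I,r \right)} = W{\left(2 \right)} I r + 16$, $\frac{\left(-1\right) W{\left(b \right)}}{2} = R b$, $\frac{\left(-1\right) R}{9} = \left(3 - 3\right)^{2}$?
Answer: $\frac{4 i \sqrt{372870183}}{1959} \approx 39.428 i$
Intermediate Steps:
$R = 0$ ($R = - 9 \left(3 - 3\right)^{2} = - 9 \cdot 0^{2} = \left(-9\right) 0 = 0$)
$W{\left(b \right)} = 0$ ($W{\left(b \right)} = - 2 \cdot 0 b = \left(-2\right) 0 = 0$)
$k{\left(I,r \right)} = -7$ ($k{\left(I,r \right)} = 9 - \left(0 I r + 16\right) = 9 - \left(0 r + 16\right) = 9 - \left(0 + 16\right) = 9 - 16 = -7$)
$\sqrt{\frac{-2083 - 982}{k{\left(29,-3 \right)} + 1966} - 1553} = \sqrt{\frac{-2083 - 982}{-7 + 1966} - 1553} = \sqrt{- \frac{3065}{1959} - 1553} = \sqrt{- \frac{3045392}{1959}} = \frac{4 i \sqrt{372870183}}{1959}$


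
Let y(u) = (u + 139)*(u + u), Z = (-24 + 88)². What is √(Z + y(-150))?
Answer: 86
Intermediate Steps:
Z = 4096 (Z = 64² = 4096)
y(u) = 2*u*(139 + u) (y(u) = (139 + u)*(2*u) = 2*u*(139 + u))
√(Z + y(-150)) = √(4096 + 2*(-150)*(139 - 150)) = √(4096 + 2*(-150)*(-11)) = √(4096 + 3300) = √7396 = 86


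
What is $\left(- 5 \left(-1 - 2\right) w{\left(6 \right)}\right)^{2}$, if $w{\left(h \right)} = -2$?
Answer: $900$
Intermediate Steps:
$\left(- 5 \left(-1 - 2\right) w{\left(6 \right)}\right)^{2} = \left(- 5 \left(-1 - 2\right) \left(-2\right)\right)^{2} = \left(\left(-5\right) \left(-3\right) \left(-2\right)\right)^{2} = \left(15 \left(-2\right)\right)^{2} = \left(-30\right)^{2} = 900$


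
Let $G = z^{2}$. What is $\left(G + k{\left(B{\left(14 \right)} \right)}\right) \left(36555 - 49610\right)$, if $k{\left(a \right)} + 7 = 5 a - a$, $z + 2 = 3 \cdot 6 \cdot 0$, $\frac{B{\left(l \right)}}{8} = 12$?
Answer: $-4973955$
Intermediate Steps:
$B{\left(l \right)} = 96$ ($B{\left(l \right)} = 8 \cdot 12 = 96$)
$z = -2$ ($z = -2 + 3 \cdot 6 \cdot 0 = -2 + 18 \cdot 0 = -2 + 0 = -2$)
$k{\left(a \right)} = -7 + 4 a$ ($k{\left(a \right)} = -7 + \left(5 a - a\right) = -7 + 4 a$)
$G = 4$ ($G = \left(-2\right)^{2} = 4$)
$\left(G + k{\left(B{\left(14 \right)} \right)}\right) \left(36555 - 49610\right) = \left(4 + \left(-7 + 4 \cdot 96\right)\right) \left(36555 - 49610\right) = \left(4 + \left(-7 + 384\right)\right) \left(-13055\right) = \left(4 + 377\right) \left(-13055\right) = 381 \left(-13055\right) = -4973955$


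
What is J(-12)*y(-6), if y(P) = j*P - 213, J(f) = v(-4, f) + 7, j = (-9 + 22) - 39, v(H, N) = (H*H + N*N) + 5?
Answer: -9804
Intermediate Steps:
v(H, N) = 5 + H² + N² (v(H, N) = (H² + N²) + 5 = 5 + H² + N²)
j = -26 (j = 13 - 39 = -26)
J(f) = 28 + f² (J(f) = (5 + (-4)² + f²) + 7 = (5 + 16 + f²) + 7 = (21 + f²) + 7 = 28 + f²)
y(P) = -213 - 26*P (y(P) = -26*P - 213 = -213 - 26*P)
J(-12)*y(-6) = (28 + (-12)²)*(-213 - 26*(-6)) = (28 + 144)*(-213 + 156) = 172*(-57) = -9804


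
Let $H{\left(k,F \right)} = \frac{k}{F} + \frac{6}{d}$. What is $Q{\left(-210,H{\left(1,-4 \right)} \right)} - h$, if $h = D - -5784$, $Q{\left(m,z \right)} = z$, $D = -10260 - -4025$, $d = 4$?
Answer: $\frac{1809}{4} \approx 452.25$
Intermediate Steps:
$D = -6235$ ($D = -10260 + 4025 = -6235$)
$H{\left(k,F \right)} = \frac{3}{2} + \frac{k}{F}$ ($H{\left(k,F \right)} = \frac{k}{F} + \frac{6}{4} = \frac{k}{F} + 6 \cdot \frac{1}{4} = \frac{k}{F} + \frac{3}{2} = \frac{3}{2} + \frac{k}{F}$)
$h = -451$ ($h = -6235 - -5784 = -6235 + 5784 = -451$)
$Q{\left(-210,H{\left(1,-4 \right)} \right)} - h = \left(\frac{3}{2} + 1 \frac{1}{-4}\right) - -451 = \left(\frac{3}{2} + 1 \left(- \frac{1}{4}\right)\right) + 451 = \left(\frac{3}{2} - \frac{1}{4}\right) + 451 = \frac{5}{4} + 451 = \frac{1809}{4}$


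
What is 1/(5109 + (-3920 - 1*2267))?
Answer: -1/1078 ≈ -0.00092764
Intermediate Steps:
1/(5109 + (-3920 - 1*2267)) = 1/(5109 + (-3920 - 2267)) = 1/(5109 - 6187) = 1/(-1078) = -1/1078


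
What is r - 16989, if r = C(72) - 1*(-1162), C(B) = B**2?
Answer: -10643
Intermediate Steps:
r = 6346 (r = 72**2 - 1*(-1162) = 5184 + 1162 = 6346)
r - 16989 = 6346 - 16989 = -10643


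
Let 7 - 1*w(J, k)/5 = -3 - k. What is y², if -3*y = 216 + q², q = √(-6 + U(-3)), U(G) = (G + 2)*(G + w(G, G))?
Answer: 31684/9 ≈ 3520.4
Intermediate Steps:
w(J, k) = 50 + 5*k (w(J, k) = 35 - 5*(-3 - k) = 35 + (15 + 5*k) = 50 + 5*k)
U(G) = (2 + G)*(50 + 6*G) (U(G) = (G + 2)*(G + (50 + 5*G)) = (2 + G)*(50 + 6*G))
q = I*√38 (q = √(-6 + (100 + 6*(-3)² + 62*(-3))) = √(-6 + (100 + 6*9 - 186)) = √(-6 + (100 + 54 - 186)) = √(-6 - 32) = √(-38) = I*√38 ≈ 6.1644*I)
y = -178/3 (y = -(216 + (I*√38)²)/3 = -(216 - 38)/3 = -⅓*178 = -178/3 ≈ -59.333)
y² = (-178/3)² = 31684/9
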